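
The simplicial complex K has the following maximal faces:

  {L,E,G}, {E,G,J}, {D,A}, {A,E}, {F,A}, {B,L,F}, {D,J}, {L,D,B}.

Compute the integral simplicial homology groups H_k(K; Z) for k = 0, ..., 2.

Take the total order A < B < D < E < F < G < J < L on the vertex set. Then K (dimension 2) consists of the simplices:

  0-simplices (8): A, B, D, E, F, G, J, L
  1-simplices (14): AD, AE, AF, BD, BF, BL, DJ, DL, EG, EJ, EL, FL, GJ, GL
  2-simplices (4): BDL, BFL, EGJ, EGL

giving chain groups C_0 ≅ Z^8, C_1 ≅ Z^14, C_2 ≅ Z^4.

Boundary ∂_1: C_1 → C_0 maps an edge to its endpoints' difference, ∂[p,q] = q − p. For instance
  ∂DL = L − D.
This gives a 8×14 integer matrix of rank 7; reducing to Smith normal form yields diagonal entries (1,1,1,1,1,1,1).

∂_2: C_2 → C_1 acts by ∂[p,q,r] = [q,r] − [p,r] + [p,q]. For instance
  ∂EGL = GL − EL + EG,
  ∂BFL = FL − BL + BF.
This gives a 14×4 integer matrix of rank 4; reducing to Smith normal form yields diagonal entries (1,1,1,1).

Computing H_k = (kernel of ∂_k) / (image of ∂_{k+1}):

  H_0: rank C_0 − rank ∂_1 = 8 − 7 = 1, and the invariant factors of ∂_1 are all 1, so H_0 ≅ Z.
  H_1: rank ker ∂_1 − rank ∂_2 = (14 − 7) − 4 = 3, and the invariant factors of ∂_2 are all 1, so H_1 ≅ Z^3.
  H_2: rank ker ∂_2 − rank ∂_3 = (4 − 4) − 0 = 0, and there is no ∂_3, so H_2 ≅ 0.

As a check, the Euler characteristic is 8 − 14 + 4 = -2, which agrees with 1 − 3 + 0 = -2.

H_0 = Z,  H_1 = Z^3,  H_2 = 0.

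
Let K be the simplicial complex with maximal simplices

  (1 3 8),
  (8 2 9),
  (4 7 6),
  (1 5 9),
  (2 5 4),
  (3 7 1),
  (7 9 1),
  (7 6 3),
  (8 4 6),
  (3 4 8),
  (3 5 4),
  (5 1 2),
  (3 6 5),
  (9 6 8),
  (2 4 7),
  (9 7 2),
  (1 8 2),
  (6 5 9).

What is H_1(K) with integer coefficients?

Order the vertices as 1 < 2 < 3 < 4 < 5 < 6 < 7 < 8 < 9. Listing each simplex with vertices in this order, K has dimension 2 with simplices:

  0-simplices (9): [1], [2], [3], [4], [5], [6], [7], [8], [9]
  1-simplices (27): (27 of them)
  2-simplices (18): [1,2,5], [1,2,8], [1,3,7], [1,3,8], [1,5,9], [1,7,9], [2,4,5], [2,4,7], [2,7,9], [2,8,9], [3,4,5], [3,4,8], [3,5,6], [3,6,7], [4,6,7], [4,6,8], [5,6,9], [6,8,9]

Hence C_0 ≅ Z^9, C_1 ≅ Z^27, C_2 ≅ Z^18.

∂_1: C_1 → C_0 sends each edge [p,q] (with p < q) to q − p. For instance
  ∂[1,2] = [2] − [1].
This gives a 9×27 integer matrix of rank 8; reducing to Smith normal form yields diagonal entries (1,1,1,1,1,1,1,1).

∂_2: C_2 → C_1 sends each 2-simplex [p,q,r] to [q,r] − [p,r] + [p,q]. For instance
  ∂[1,2,8] = [2,8] − [1,8] + [1,2],
  ∂[1,5,9] = [5,9] − [1,9] + [1,5].
The 27×18 boundary matrix has rank 18 and Smith normal form diag(1,1,1,1,1,1,1,1,1,1,1,1,1,1,1,1,1,2).

Computing H_k = (kernel of ∂_k) / (image of ∂_{k+1}):

  H_1: rank ker ∂_1 − rank ∂_2 = (27 − 8) − 18 = 1, and ∂_2 has invariant factor 2 > 1, so H_1 = Z ⊕ Z/2Z.

(K is a triangulation of the Klein bottle.)

H_1 = Z ⊕ Z/2Z.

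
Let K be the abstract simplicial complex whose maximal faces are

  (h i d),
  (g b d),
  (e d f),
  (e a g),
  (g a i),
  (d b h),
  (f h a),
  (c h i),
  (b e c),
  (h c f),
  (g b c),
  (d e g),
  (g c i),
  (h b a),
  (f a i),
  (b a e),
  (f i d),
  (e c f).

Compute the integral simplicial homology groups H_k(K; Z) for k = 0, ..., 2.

H_0 = Z,  H_1 = Z × Z/2,  H_2 = 0.

We work with the vertex ordering a < b < c < d < e < f < g < h < i. The simplices of K, each written with vertices in increasing order, are:

  0-simplices (9): a, b, c, d, e, f, g, h, i
  1-simplices (27): ab, ae, af, ag, ah, ai, bc, bd, be, bg, bh, ce, cf, cg, ch, ci, de, df, dg, dh, di, ef, eg, fh, fi, gi, hi
  2-simplices (18): abe, abh, aeg, afh, afi, agi, bce, bcg, bdg, bdh, cef, cfh, cgi, chi, def, deg, dfi, dhi

Hence C_0 ≅ Z^9, C_1 ≅ Z^27, C_2 ≅ Z^18.

∂_1: C_1 → C_0 is given by ∂[p,q] = [q] − [p]. For instance
  ∂fh = h − f.
As a 9×27 matrix over Z this has rank 8, with invariant factors (1,1,1,1,1,1,1,1).

Boundary ∂_2: C_2 → C_1 maps a triangle to the signed sum of its edges. For instance
  ∂bce = ce − be + bc,
  ∂afh = fh − ah + af.
The resulting 27×18 matrix has rank 18, and its Smith normal form has invariant factors (1,1,1,1,1,1,1,1,1,1,1,1,1,1,1,1,1,2).

Now H_k = ker ∂_k / im ∂_{k+1}, so:

  H_0: rank C_0 − rank ∂_1 = 9 − 8 = 1, and the invariant factors of ∂_1 are all 1, so H_0 = Z.
  H_1: rank ker ∂_1 − rank ∂_2 = (27 − 8) − 18 = 1, and ∂_2 has invariant factor 2 > 1, so H_1 = Z × Z/2.
  H_2: rank ker ∂_2 − rank ∂_3 = (18 − 18) − 0 = 0, and there is no ∂_3, so H_2 = 0.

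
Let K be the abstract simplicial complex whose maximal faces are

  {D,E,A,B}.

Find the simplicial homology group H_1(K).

We work with the vertex ordering A < B < D < E. The simplices of K, each written with vertices in increasing order, are:

  0-simplices (4): A, B, D, E
  1-simplices (6): AB, AD, AE, BD, BE, DE
  2-simplices (4): ABD, ABE, ADE, BDE
  3-simplices (1): ABDE

giving chain groups C_0 ≅ Z^4, C_1 ≅ Z^6, C_2 ≅ Z^4, C_3 ≅ Z^1.

Boundary ∂_1: C_1 → C_0 maps an edge to its endpoints' difference, ∂[p,q] = q − p.
The resulting 4×6 matrix has rank 3, and its Smith normal form has invariant factors (1,1,1).

Boundary ∂_2: C_2 → C_1 sends each 2-simplex [p,q,r] to [q,r] − [p,r] + [p,q]. For instance
  ∂ADE = DE − AE + AD,
  ∂ABD = BD − AD + AB.
This gives a 6×4 integer matrix of rank 3; reducing to Smith normal form yields diagonal entries (1,1,1).

∂_3: C_3 → C_2 sends each 3-simplex σ to the alternating sum Σ_i (−1)^i (σ with its i-th vertex removed). For instance
  ∂ABDE = BDE − ADE + ABE − ABD.
This gives a 4×1 integer matrix of rank 1; reducing to Smith normal form yields diagonal entries (1).

Computing H_k = (kernel of ∂_k) / (image of ∂_{k+1}):

  H_1: rank ker ∂_1 − rank ∂_2 = (6 − 3) − 3 = 0, and the invariant factors of ∂_2 are all 1, so H_1 ≅ 0.

H_1 = 0.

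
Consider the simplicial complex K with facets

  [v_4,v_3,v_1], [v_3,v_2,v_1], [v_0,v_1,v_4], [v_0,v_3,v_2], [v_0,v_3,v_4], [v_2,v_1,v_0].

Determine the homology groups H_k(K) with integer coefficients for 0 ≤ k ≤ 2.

H_0 ≅ Z,  H_1 = 0,  H_2 ≅ Z.

Order the vertices as v_0 < v_1 < v_2 < v_3 < v_4. Listing each simplex with vertices in this order, K has dimension 2 with simplices:

  0-simplices (5): [v_0], [v_1], [v_2], [v_3], [v_4]
  1-simplices (9): [v_0,v_1], [v_0,v_2], [v_0,v_3], [v_0,v_4], [v_1,v_2], [v_1,v_3], [v_1,v_4], [v_2,v_3], [v_3,v_4]
  2-simplices (6): [v_0,v_1,v_2], [v_0,v_1,v_4], [v_0,v_2,v_3], [v_0,v_3,v_4], [v_1,v_2,v_3], [v_1,v_3,v_4]

Hence C_0 ≅ Z^5, C_1 ≅ Z^9, C_2 ≅ Z^6.

The boundary map ∂_1: C_1 → C_0 sends each edge [p,q] (with p < q) to q − p. For instance
  ∂[v_1,v_2] = [v_2] − [v_1].
The resulting 5×9 matrix has rank 4, and its Smith normal form has invariant factors (1,1,1,1).

Boundary ∂_2: C_2 → C_1 sends each 2-simplex [p,q,r] to [q,r] − [p,r] + [p,q]. For instance
  ∂[v_1,v_2,v_3] = [v_2,v_3] − [v_1,v_3] + [v_1,v_2],
  ∂[v_0,v_2,v_3] = [v_2,v_3] − [v_0,v_3] + [v_0,v_2].
The 9×6 boundary matrix has rank 5 and Smith normal form diag(1,1,1,1,1).

Now H_k = ker ∂_k / im ∂_{k+1}, so:

  H_0: rank C_0 − rank ∂_1 = 5 − 4 = 1, and the invariant factors of ∂_1 are all 1, so H_0 = Z.
  H_1: rank ker ∂_1 − rank ∂_2 = (9 − 4) − 5 = 0, and the invariant factors of ∂_2 are all 1, so H_1 = 0.
  H_2: rank ker ∂_2 − rank ∂_3 = (6 − 5) − 0 = 1, and there is no ∂_3, so H_2 = Z.

As a check, the Euler characteristic is 5 − 9 + 6 = 2, which agrees with 1 − 0 + 1 = 2.
(K is a triangulation of the 2-sphere S^2.)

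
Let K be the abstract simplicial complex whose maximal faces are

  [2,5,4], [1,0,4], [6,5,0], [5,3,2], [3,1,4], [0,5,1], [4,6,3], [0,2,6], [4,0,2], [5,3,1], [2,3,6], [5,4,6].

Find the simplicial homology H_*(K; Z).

H_0 = Z,  H_1 = Z/2,  H_2 = 0.

We work with the vertex ordering 0 < 1 < 2 < 3 < 4 < 5 < 6. The simplices of K, each written with vertices in increasing order, are:

  0-simplices (7): [0], [1], [2], [3], [4], [5], [6]
  1-simplices (18): [0,1], [0,2], [0,4], [0,5], [0,6], [1,3], [1,4], [1,5], [2,3], [2,4], [2,5], [2,6], [3,4], [3,5], [3,6], [4,5], [4,6], [5,6]
  2-simplices (12): [0,1,4], [0,1,5], [0,2,4], [0,2,6], [0,5,6], [1,3,4], [1,3,5], [2,3,5], [2,3,6], [2,4,5], [3,4,6], [4,5,6]

Hence C_0 ≅ Z^7, C_1 ≅ Z^18, C_2 ≅ Z^12.

Boundary ∂_1: C_1 → C_0 maps an edge to its endpoints' difference, ∂[p,q] = q − p.
This gives a 7×18 integer matrix of rank 6; reducing to Smith normal form yields diagonal entries (1,1,1,1,1,1).

The boundary map ∂_2: C_2 → C_1 maps a triangle to the signed sum of its edges. For instance
  ∂[2,3,5] = [3,5] − [2,5] + [2,3],
  ∂[1,3,4] = [3,4] − [1,4] + [1,3].
As a 18×12 matrix over Z this has rank 12, with invariant factors (1,1,1,1,1,1,1,1,1,1,1,2).

From H_k ≅ ker(∂_k) / im(∂_{k+1}) we obtain:

  H_0: rank C_0 − rank ∂_1 = 7 − 6 = 1, and the invariant factors of ∂_1 are all 1, so H_0 = Z.
  H_1: rank ker ∂_1 − rank ∂_2 = (18 − 6) − 12 = 0, and ∂_2 has invariant factor 2 > 1, so H_1 = Z/2.
  H_2: rank ker ∂_2 − rank ∂_3 = (12 − 12) − 0 = 0, and there is no ∂_3, so H_2 = 0.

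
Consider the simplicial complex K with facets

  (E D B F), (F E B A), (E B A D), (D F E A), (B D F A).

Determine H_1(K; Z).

Order the vertices as A < B < D < E < F. Listing each simplex with vertices in this order, K has dimension 3 with simplices:

  0-simplices (5): A, B, D, E, F
  1-simplices (10): AB, AD, AE, AF, BD, BE, BF, DE, DF, EF
  2-simplices (10): ABD, ABE, ABF, ADE, ADF, AEF, BDE, BDF, BEF, DEF
  3-simplices (5): ABDE, ABDF, ABEF, ADEF, BDEF

giving chain groups C_0 ≅ Z^5, C_1 ≅ Z^10, C_2 ≅ Z^10, C_3 ≅ Z^5.

Boundary ∂_1: C_1 → C_0 maps an edge to its endpoints' difference, ∂[p,q] = q − p.
The 5×10 boundary matrix has rank 4 and Smith normal form diag(1,1,1,1).

∂_2: C_2 → C_1 acts by ∂[p,q,r] = [q,r] − [p,r] + [p,q]. For instance
  ∂DEF = EF − DF + DE,
  ∂ABF = BF − AF + AB.
This gives a 10×10 integer matrix of rank 6; reducing to Smith normal form yields diagonal entries (1,1,1,1,1,1).

∂_3: C_3 → C_2 sends each 3-simplex σ to the alternating sum Σ_i (−1)^i (σ with its i-th vertex removed). For instance
  ∂ADEF = DEF − AEF + ADF − ADE,
  ∂ABDE = BDE − ADE + ABE − ABD.
The 10×5 boundary matrix has rank 4 and Smith normal form diag(1,1,1,1).

From H_k ≅ ker(∂_k) / im(∂_{k+1}) we obtain:

  H_1: rank ker ∂_1 − rank ∂_2 = (10 − 4) − 6 = 0, and the invariant factors of ∂_2 are all 1, so H_1 ≅ 0.

(K is a triangulation of the 3-sphere S^3.)

H_1 = 0.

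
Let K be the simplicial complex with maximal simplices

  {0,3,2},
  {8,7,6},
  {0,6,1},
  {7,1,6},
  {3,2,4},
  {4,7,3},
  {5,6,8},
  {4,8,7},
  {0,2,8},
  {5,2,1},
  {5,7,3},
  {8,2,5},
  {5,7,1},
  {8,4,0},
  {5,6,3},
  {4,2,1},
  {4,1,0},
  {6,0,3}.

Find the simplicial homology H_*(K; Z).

Fix the vertex order 0 < 1 < 2 < 3 < 4 < 5 < 6 < 7 < 8 and write every simplex with vertices in increasing order. Then dim K = 2 and the simplices of K are:

  0-simplices (9): [0], [1], [2], [3], [4], [5], [6], [7], [8]
  1-simplices (27): (27 of them)
  2-simplices (18): [0,1,4], [0,1,6], [0,2,3], [0,2,8], [0,3,6], [0,4,8], [1,2,4], [1,2,5], [1,5,7], [1,6,7], [2,3,4], [2,5,8], [3,4,7], [3,5,6], [3,5,7], [4,7,8], [5,6,8], [6,7,8]

giving chain groups C_0 ≅ Z^9, C_1 ≅ Z^27, C_2 ≅ Z^18.

∂_1: C_1 → C_0 maps an edge to its endpoints' difference, ∂[p,q] = q − p.
As a 9×27 matrix over Z this has rank 8, with invariant factors (1,1,1,1,1,1,1,1).

∂_2: C_2 → C_1 acts by ∂[p,q,r] = [q,r] − [p,r] + [p,q]. For instance
  ∂[0,2,3] = [2,3] − [0,3] + [0,2],
  ∂[2,3,4] = [3,4] − [2,4] + [2,3].
This gives a 27×18 integer matrix of rank 18; reducing to Smith normal form yields diagonal entries (1,1,1,1,1,1,1,1,1,1,1,1,1,1,1,1,1,2).

Computing H_k = (kernel of ∂_k) / (image of ∂_{k+1}):

  H_0: rank C_0 − rank ∂_1 = 9 − 8 = 1, and the invariant factors of ∂_1 are all 1, so H_0 = Z.
  H_1: rank ker ∂_1 − rank ∂_2 = (27 − 8) − 18 = 1, and ∂_2 has invariant factor 2 > 1, so H_1 = Z ⊕ Z/2.
  H_2: rank ker ∂_2 − rank ∂_3 = (18 − 18) − 0 = 0, and there is no ∂_3, so H_2 = 0.

(K is a triangulation of the Klein bottle.)

H_0 = Z,  H_1 = Z ⊕ Z/2,  H_2 = 0.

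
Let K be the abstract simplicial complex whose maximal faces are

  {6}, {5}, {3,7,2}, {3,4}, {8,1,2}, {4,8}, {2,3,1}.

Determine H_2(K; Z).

H_2 = 0.

We work with the vertex ordering 1 < 2 < 3 < 4 < 5 < 6 < 7 < 8. The simplices of K, each written with vertices in increasing order, are:

  0-simplices (8): [1], [2], [3], [4], [5], [6], [7], [8]
  1-simplices (9): [1,2], [1,3], [1,8], [2,3], [2,7], [2,8], [3,4], [3,7], [4,8]
  2-simplices (3): [1,2,3], [1,2,8], [2,3,7]

Hence C_0 ≅ Z^8, C_1 ≅ Z^9, C_2 ≅ Z^3.

∂_1: C_1 → C_0 is given by ∂[p,q] = [q] − [p]. For instance
  ∂[1,2] = [2] − [1].
The resulting 8×9 matrix has rank 5, and its Smith normal form has invariant factors (1,1,1,1,1).

Boundary ∂_2: C_2 → C_1 acts by ∂[p,q,r] = [q,r] − [p,r] + [p,q]. For instance
  ∂[2,3,7] = [3,7] − [2,7] + [2,3],
  ∂[1,2,8] = [2,8] − [1,8] + [1,2].
This gives a 9×3 integer matrix of rank 3; reducing to Smith normal form yields diagonal entries (1,1,1).

Computing H_k = (kernel of ∂_k) / (image of ∂_{k+1}):

  H_2: rank ker ∂_2 − rank ∂_3 = (3 − 3) − 0 = 0, and there is no ∂_3, so H_2 = 0.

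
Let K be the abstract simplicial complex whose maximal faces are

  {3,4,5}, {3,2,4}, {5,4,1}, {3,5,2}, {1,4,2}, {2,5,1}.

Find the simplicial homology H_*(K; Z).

Order the vertices as 1 < 2 < 3 < 4 < 5. Listing each simplex with vertices in this order, K has dimension 2 with simplices:

  0-simplices (5): [1], [2], [3], [4], [5]
  1-simplices (9): [1,2], [1,4], [1,5], [2,3], [2,4], [2,5], [3,4], [3,5], [4,5]
  2-simplices (6): [1,2,4], [1,2,5], [1,4,5], [2,3,4], [2,3,5], [3,4,5]

giving chain groups C_0 ≅ Z^5, C_1 ≅ Z^9, C_2 ≅ Z^6.

Boundary ∂_1: C_1 → C_0 maps an edge to its endpoints' difference, ∂[p,q] = q − p. For instance
  ∂[1,2] = [2] − [1].
This gives a 5×9 integer matrix of rank 4; reducing to Smith normal form yields diagonal entries (1,1,1,1).

∂_2: C_2 → C_1 sends each 2-simplex [p,q,r] to [q,r] − [p,r] + [p,q]. For instance
  ∂[2,3,4] = [3,4] − [2,4] + [2,3],
  ∂[1,4,5] = [4,5] − [1,5] + [1,4].
This gives a 9×6 integer matrix of rank 5; reducing to Smith normal form yields diagonal entries (1,1,1,1,1).

Now H_k = ker ∂_k / im ∂_{k+1}, so:

  H_0: rank C_0 − rank ∂_1 = 5 − 4 = 1, and the invariant factors of ∂_1 are all 1, so H_0 = Z.
  H_1: rank ker ∂_1 − rank ∂_2 = (9 − 4) − 5 = 0, and the invariant factors of ∂_2 are all 1, so H_1 = 0.
  H_2: rank ker ∂_2 − rank ∂_3 = (6 − 5) − 0 = 1, and there is no ∂_3, so H_2 = Z.

As a check, the Euler characteristic is 5 − 9 + 6 = 2, which agrees with 1 − 0 + 1 = 2.

H_0 = Z,  H_1 = 0,  H_2 = Z.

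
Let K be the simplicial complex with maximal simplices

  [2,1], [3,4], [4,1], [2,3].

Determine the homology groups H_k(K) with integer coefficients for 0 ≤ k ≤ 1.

H_0 = Z,  H_1 = Z.

We work with the vertex ordering 1 < 2 < 3 < 4. The simplices of K, each written with vertices in increasing order, are:

  0-simplices (4): [1], [2], [3], [4]
  1-simplices (4): [1,2], [1,4], [2,3], [3,4]

so the chain groups are C_0 ≅ Z^4, C_1 ≅ Z^4.

The boundary map ∂_1: C_1 → C_0 sends each edge [p,q] (with p < q) to q − p. For instance
  ∂[2,3] = [3] − [2].
The 4×4 boundary matrix has rank 3 and Smith normal form diag(1,1,1).

Computing H_k = (kernel of ∂_k) / (image of ∂_{k+1}):

  H_0: rank C_0 − rank ∂_1 = 4 − 3 = 1, and the invariant factors of ∂_1 are all 1, so H_0 = Z.
  H_1: rank ker ∂_1 − rank ∂_2 = (4 − 3) − 0 = 1, and there is no ∂_2, so H_1 = Z.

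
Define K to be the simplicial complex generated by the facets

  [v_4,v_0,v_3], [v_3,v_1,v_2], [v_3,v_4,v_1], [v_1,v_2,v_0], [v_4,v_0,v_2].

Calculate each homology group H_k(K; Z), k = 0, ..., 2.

H_0 ≅ Z,  H_1 ≅ Z,  H_2 = 0.

Take the total order v_0 < v_1 < v_2 < v_3 < v_4 on the vertex set. Then K (dimension 2) consists of the simplices:

  0-simplices (5): [v_0], [v_1], [v_2], [v_3], [v_4]
  1-simplices (10): [v_0,v_1], [v_0,v_2], [v_0,v_3], [v_0,v_4], [v_1,v_2], [v_1,v_3], [v_1,v_4], [v_2,v_3], [v_2,v_4], [v_3,v_4]
  2-simplices (5): [v_0,v_1,v_2], [v_0,v_2,v_4], [v_0,v_3,v_4], [v_1,v_2,v_3], [v_1,v_3,v_4]

Hence C_0 ≅ Z^5, C_1 ≅ Z^10, C_2 ≅ Z^5.

The boundary map ∂_1: C_1 → C_0 sends each edge [p,q] (with p < q) to q − p.
This gives a 5×10 integer matrix of rank 4; reducing to Smith normal form yields diagonal entries (1,1,1,1).

∂_2: C_2 → C_1 maps a triangle to the signed sum of its edges. For instance
  ∂[v_1,v_2,v_3] = [v_2,v_3] − [v_1,v_3] + [v_1,v_2],
  ∂[v_1,v_3,v_4] = [v_3,v_4] − [v_1,v_4] + [v_1,v_3].
As a 10×5 matrix over Z this has rank 5, with invariant factors (1,1,1,1,1).

From H_k ≅ ker(∂_k) / im(∂_{k+1}) we obtain:

  H_0: rank C_0 − rank ∂_1 = 5 − 4 = 1, and the invariant factors of ∂_1 are all 1, so H_0 = Z.
  H_1: rank ker ∂_1 − rank ∂_2 = (10 − 4) − 5 = 1, and the invariant factors of ∂_2 are all 1, so H_1 = Z.
  H_2: rank ker ∂_2 − rank ∂_3 = (5 − 5) − 0 = 0, and there is no ∂_3, so H_2 = 0.

As a check, the Euler characteristic is 5 − 10 + 5 = 0, which agrees with 1 − 1 + 0 = 0.
(K is a triangulation of the Möbius band.)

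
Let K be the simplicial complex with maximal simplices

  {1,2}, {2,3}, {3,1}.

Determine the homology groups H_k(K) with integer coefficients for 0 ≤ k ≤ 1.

H_0 ≅ Z,  H_1 ≅ Z.

Fix the vertex order 1 < 2 < 3 and write every simplex with vertices in increasing order. Then dim K = 1 and the simplices of K are:

  0-simplices (3): [1], [2], [3]
  1-simplices (3): [1,2], [1,3], [2,3]

Hence C_0 ≅ Z^3, C_1 ≅ Z^3.

The boundary map ∂_1: C_1 → C_0 sends each edge [p,q] (with p < q) to q − p. For instance
  ∂[2,3] = [3] − [2].
As a 3×3 matrix over Z this has rank 2, with invariant factors (1,1).

Computing H_k = (kernel of ∂_k) / (image of ∂_{k+1}):

  H_0: rank C_0 − rank ∂_1 = 3 − 2 = 1, and the invariant factors of ∂_1 are all 1, so H_0 = Z.
  H_1: rank ker ∂_1 − rank ∂_2 = (3 − 2) − 0 = 1, and there is no ∂_2, so H_1 = Z.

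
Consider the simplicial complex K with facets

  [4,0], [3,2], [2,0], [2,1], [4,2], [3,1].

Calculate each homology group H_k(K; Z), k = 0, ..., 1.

Fix the vertex order 0 < 1 < 2 < 3 < 4 and write every simplex with vertices in increasing order. Then dim K = 1 and the simplices of K are:

  0-simplices (5): [0], [1], [2], [3], [4]
  1-simplices (6): [0,2], [0,4], [1,2], [1,3], [2,3], [2,4]

Hence C_0 ≅ Z^5, C_1 ≅ Z^6.

The boundary map ∂_1: C_1 → C_0 maps an edge to its endpoints' difference, ∂[p,q] = q − p.
This gives a 5×6 integer matrix of rank 4; reducing to Smith normal form yields diagonal entries (1,1,1,1).

Computing H_k = (kernel of ∂_k) / (image of ∂_{k+1}):

  H_0: rank C_0 − rank ∂_1 = 5 − 4 = 1, and the invariant factors of ∂_1 are all 1, so H_0 ≅ Z.
  H_1: rank ker ∂_1 − rank ∂_2 = (6 − 4) − 0 = 2, and there is no ∂_2, so H_1 ≅ Z^2.

H_0 = Z,  H_1 = Z^2.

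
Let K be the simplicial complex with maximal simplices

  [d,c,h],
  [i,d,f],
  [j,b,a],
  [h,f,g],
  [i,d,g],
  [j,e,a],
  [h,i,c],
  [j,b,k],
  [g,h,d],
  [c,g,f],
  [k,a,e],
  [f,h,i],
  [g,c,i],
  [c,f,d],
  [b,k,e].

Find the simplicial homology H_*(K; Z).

K has 11 vertices, 25 edges, 15 triangles.
rank ∂_0 = 0, rank ∂_1 = 9 ⇒ b_0 = 11 − 0 − 9 = 2; all invariant factors of ∂_1 are 1 so no torsion. So H_0 = Z^2.
rank ∂_1 = 9, rank ∂_2 = 15 ⇒ b_1 = 25 − 9 − 15 = 1; ∂_2 has invariant factor(s) [2] giving torsion. So H_1 = Z ⊕ Z/2.
rank ∂_2 = 15, rank ∂_3 = 0 ⇒ b_2 = 15 − 15 − 0 = 0. So H_2 = 0.

H_0 ≅ Z^2,  H_1 ≅ Z ⊕ Z/2,  H_2 = 0.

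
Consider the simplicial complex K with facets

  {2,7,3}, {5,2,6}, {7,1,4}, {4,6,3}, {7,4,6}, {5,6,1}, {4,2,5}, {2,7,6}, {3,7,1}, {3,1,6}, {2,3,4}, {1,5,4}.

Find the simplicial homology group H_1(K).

Take the total order 1 < 2 < 3 < 4 < 5 < 6 < 7 on the vertex set. Then K (dimension 2) consists of the simplices:

  0-simplices (7): [1], [2], [3], [4], [5], [6], [7]
  1-simplices (18): [1,3], [1,4], [1,5], [1,6], [1,7], [2,3], [2,4], [2,5], [2,6], [2,7], [3,4], [3,6], [3,7], [4,5], [4,6], [4,7], [5,6], [6,7]
  2-simplices (12): [1,3,6], [1,3,7], [1,4,5], [1,4,7], [1,5,6], [2,3,4], [2,3,7], [2,4,5], [2,5,6], [2,6,7], [3,4,6], [4,6,7]

Hence C_0 ≅ Z^7, C_1 ≅ Z^18, C_2 ≅ Z^12.

∂_1: C_1 → C_0 is given by ∂[p,q] = [q] − [p]. For instance
  ∂[3,6] = [6] − [3].
The resulting 7×18 matrix has rank 6, and its Smith normal form has invariant factors (1,1,1,1,1,1).

Boundary ∂_2: C_2 → C_1 acts by ∂[p,q,r] = [q,r] − [p,r] + [p,q]. For instance
  ∂[2,3,7] = [3,7] − [2,7] + [2,3],
  ∂[1,3,6] = [3,6] − [1,6] + [1,3].
The 18×12 boundary matrix has rank 12 and Smith normal form diag(1,1,1,1,1,1,1,1,1,1,1,2).

Computing H_k = (kernel of ∂_k) / (image of ∂_{k+1}):

  H_1: rank ker ∂_1 − rank ∂_2 = (18 − 6) − 12 = 0, and ∂_2 has invariant factor 2 > 1, so H_1 = Z/2Z.

H_1 = Z/2Z.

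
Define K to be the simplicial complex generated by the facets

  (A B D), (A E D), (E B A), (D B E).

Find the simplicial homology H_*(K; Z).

H_0 ≅ Z,  H_1 = 0,  H_2 ≅ Z.

K has 4 vertices, 6 edges, 4 triangles.
rank ∂_0 = 0, rank ∂_1 = 3 ⇒ b_0 = 4 − 0 − 3 = 1; all invariant factors of ∂_1 are 1 so no torsion. So H_0 ≅ Z.
rank ∂_1 = 3, rank ∂_2 = 3 ⇒ b_1 = 6 − 3 − 3 = 0; all invariant factors of ∂_2 are 1 so no torsion. So H_1 ≅ 0.
rank ∂_2 = 3, rank ∂_3 = 0 ⇒ b_2 = 4 − 3 − 0 = 1. So H_2 ≅ Z.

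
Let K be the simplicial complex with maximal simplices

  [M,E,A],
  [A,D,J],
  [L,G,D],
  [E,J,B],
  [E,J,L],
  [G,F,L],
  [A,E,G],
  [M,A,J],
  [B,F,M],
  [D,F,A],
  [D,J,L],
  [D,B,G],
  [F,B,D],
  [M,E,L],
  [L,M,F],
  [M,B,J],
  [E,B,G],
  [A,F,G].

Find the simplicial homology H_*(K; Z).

Fix the vertex order A < B < D < E < F < G < J < L < M and write every simplex with vertices in increasing order. Then dim K = 2 and the simplices of K are:

  0-simplices (9): A, B, D, E, F, G, J, L, M
  1-simplices (27): AD, AE, AF, AG, AJ, AM, BD, BE, BF, BG, BJ, BM, DF, DG, DJ, DL, EG, EJ, EL, EM, FG, FL, FM, GL, JL, JM, LM
  2-simplices (18): ADF, ADJ, AEG, AEM, AFG, AJM, BDF, BDG, BEG, BEJ, BFM, BJM, DGL, DJL, EJL, ELM, FGL, FLM

so the chain groups are C_0 ≅ Z^9, C_1 ≅ Z^27, C_2 ≅ Z^18.

∂_1: C_1 → C_0 sends each edge [p,q] (with p < q) to q − p. For instance
  ∂LM = M − L.
As a 9×27 matrix over Z this has rank 8, with invariant factors (1,1,1,1,1,1,1,1).

∂_2: C_2 → C_1 sends each 2-simplex [p,q,r] to [q,r] − [p,r] + [p,q]. For instance
  ∂AEM = EM − AM + AE,
  ∂BEG = EG − BG + BE.
As a 27×18 matrix over Z this has rank 18, with invariant factors (1,1,1,1,1,1,1,1,1,1,1,1,1,1,1,1,1,2).

Reading off H_k = ker ∂_k / im ∂_{k+1}:

  H_0: rank C_0 − rank ∂_1 = 9 − 8 = 1, and the invariant factors of ∂_1 are all 1, so H_0 = Z.
  H_1: rank ker ∂_1 − rank ∂_2 = (27 − 8) − 18 = 1, and ∂_2 has invariant factor 2 > 1, so H_1 = Z ⊕ Z/2Z.
  H_2: rank ker ∂_2 − rank ∂_3 = (18 − 18) − 0 = 0, and there is no ∂_3, so H_2 = 0.

H_0 = Z,  H_1 = Z ⊕ Z/2Z,  H_2 = 0.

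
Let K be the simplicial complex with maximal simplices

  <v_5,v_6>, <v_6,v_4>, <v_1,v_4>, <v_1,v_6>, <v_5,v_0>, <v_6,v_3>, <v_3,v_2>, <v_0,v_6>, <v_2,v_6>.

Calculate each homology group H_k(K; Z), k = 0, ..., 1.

We work with the vertex ordering v_0 < v_1 < v_2 < v_3 < v_4 < v_5 < v_6. The simplices of K, each written with vertices in increasing order, are:

  0-simplices (7): [v_0], [v_1], [v_2], [v_3], [v_4], [v_5], [v_6]
  1-simplices (9): [v_0,v_5], [v_0,v_6], [v_1,v_4], [v_1,v_6], [v_2,v_3], [v_2,v_6], [v_3,v_6], [v_4,v_6], [v_5,v_6]

Hence C_0 ≅ Z^7, C_1 ≅ Z^9.

Boundary ∂_1: C_1 → C_0 maps an edge to its endpoints' difference, ∂[p,q] = q − p. For instance
  ∂[v_2,v_3] = [v_3] − [v_2].
This gives a 7×9 integer matrix of rank 6; reducing to Smith normal form yields diagonal entries (1,1,1,1,1,1).

Computing H_k = (kernel of ∂_k) / (image of ∂_{k+1}):

  H_0: rank C_0 − rank ∂_1 = 7 − 6 = 1, and the invariant factors of ∂_1 are all 1, so H_0 ≅ Z.
  H_1: rank ker ∂_1 − rank ∂_2 = (9 − 6) − 0 = 3, and there is no ∂_2, so H_1 ≅ Z^3.

H_0 = Z,  H_1 = Z^3.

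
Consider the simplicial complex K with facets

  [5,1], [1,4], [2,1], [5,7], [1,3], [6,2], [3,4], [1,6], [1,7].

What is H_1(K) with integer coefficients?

Fix the vertex order 1 < 2 < 3 < 4 < 5 < 6 < 7 and write every simplex with vertices in increasing order. Then dim K = 1 and the simplices of K are:

  0-simplices (7): [1], [2], [3], [4], [5], [6], [7]
  1-simplices (9): [1,2], [1,3], [1,4], [1,5], [1,6], [1,7], [2,6], [3,4], [5,7]

so the chain groups are C_0 ≅ Z^7, C_1 ≅ Z^9.

The boundary map ∂_1: C_1 → C_0 is given by ∂[p,q] = [q] − [p]. For instance
  ∂[2,6] = [6] − [2].
The resulting 7×9 matrix has rank 6, and its Smith normal form has invariant factors (1,1,1,1,1,1).

From H_k ≅ ker(∂_k) / im(∂_{k+1}) we obtain:

  H_1: rank ker ∂_1 − rank ∂_2 = (9 − 6) − 0 = 3, and there is no ∂_2, so H_1 = Z^3.

(K is a triangulation of a wedge of 3 circles.)

H_1 ≅ Z^3.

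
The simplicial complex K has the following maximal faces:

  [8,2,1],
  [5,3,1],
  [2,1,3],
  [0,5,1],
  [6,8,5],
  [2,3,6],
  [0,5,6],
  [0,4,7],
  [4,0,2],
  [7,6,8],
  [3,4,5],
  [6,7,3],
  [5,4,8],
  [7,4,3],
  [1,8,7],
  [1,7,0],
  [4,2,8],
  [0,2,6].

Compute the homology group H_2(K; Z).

Take the total order 0 < 1 < 2 < 3 < 4 < 5 < 6 < 7 < 8 on the vertex set. Then K (dimension 2) consists of the simplices:

  0-simplices (9): [0], [1], [2], [3], [4], [5], [6], [7], [8]
  1-simplices (27): (27 of them)
  2-simplices (18): [0,1,5], [0,1,7], [0,2,4], [0,2,6], [0,4,7], [0,5,6], [1,2,3], [1,2,8], [1,3,5], [1,7,8], [2,3,6], [2,4,8], [3,4,5], [3,4,7], [3,6,7], [4,5,8], [5,6,8], [6,7,8]

Hence C_0 ≅ Z^9, C_1 ≅ Z^27, C_2 ≅ Z^18.

The boundary map ∂_1: C_1 → C_0 sends each edge [p,q] (with p < q) to q − p.
The 9×27 boundary matrix has rank 8 and Smith normal form diag(1,1,1,1,1,1,1,1).

∂_2: C_2 → C_1 sends each 2-simplex [p,q,r] to [q,r] − [p,r] + [p,q]. For instance
  ∂[2,3,6] = [3,6] − [2,6] + [2,3],
  ∂[3,4,5] = [4,5] − [3,5] + [3,4].
As a 27×18 matrix over Z this has rank 17, with invariant factors (1,1,1,1,1,1,1,1,1,1,1,1,1,1,1,1,1).

Reading off H_k = ker ∂_k / im ∂_{k+1}:

  H_2: rank ker ∂_2 − rank ∂_3 = (18 − 17) − 0 = 1, and there is no ∂_3, so H_2 = Z.

H_2 ≅ Z.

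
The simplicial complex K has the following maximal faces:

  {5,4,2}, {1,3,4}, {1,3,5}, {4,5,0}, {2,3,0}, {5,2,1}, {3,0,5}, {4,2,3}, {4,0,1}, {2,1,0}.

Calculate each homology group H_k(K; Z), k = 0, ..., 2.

Fix the vertex order 0 < 1 < 2 < 3 < 4 < 5 and write every simplex with vertices in increasing order. Then dim K = 2 and the simplices of K are:

  0-simplices (6): [0], [1], [2], [3], [4], [5]
  1-simplices (15): [0,1], [0,2], [0,3], [0,4], [0,5], [1,2], [1,3], [1,4], [1,5], [2,3], [2,4], [2,5], [3,4], [3,5], [4,5]
  2-simplices (10): [0,1,2], [0,1,4], [0,2,3], [0,3,5], [0,4,5], [1,2,5], [1,3,4], [1,3,5], [2,3,4], [2,4,5]

giving chain groups C_0 ≅ Z^6, C_1 ≅ Z^15, C_2 ≅ Z^10.

Boundary ∂_1: C_1 → C_0 maps an edge to its endpoints' difference, ∂[p,q] = q − p. For instance
  ∂[1,2] = [2] − [1].
As a 6×15 matrix over Z this has rank 5, with invariant factors (1,1,1,1,1).

The boundary map ∂_2: C_2 → C_1 sends each 2-simplex [p,q,r] to [q,r] − [p,r] + [p,q]. For instance
  ∂[0,1,4] = [1,4] − [0,4] + [0,1],
  ∂[0,3,5] = [3,5] − [0,5] + [0,3].
This gives a 15×10 integer matrix of rank 10; reducing to Smith normal form yields diagonal entries (1,1,1,1,1,1,1,1,1,2).

Computing H_k = (kernel of ∂_k) / (image of ∂_{k+1}):

  H_0: rank C_0 − rank ∂_1 = 6 − 5 = 1, and the invariant factors of ∂_1 are all 1, so H_0 ≅ Z.
  H_1: rank ker ∂_1 − rank ∂_2 = (15 − 5) − 10 = 0, and ∂_2 has invariant factor 2 > 1, so H_1 ≅ Z/2.
  H_2: rank ker ∂_2 − rank ∂_3 = (10 − 10) − 0 = 0, and there is no ∂_3, so H_2 ≅ 0.

H_0 = Z,  H_1 = Z/2,  H_2 = 0.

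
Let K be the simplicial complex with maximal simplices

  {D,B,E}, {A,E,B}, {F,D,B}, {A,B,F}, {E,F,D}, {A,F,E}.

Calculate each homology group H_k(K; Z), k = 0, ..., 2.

H_0 ≅ Z,  H_1 = 0,  H_2 ≅ Z.

Order the vertices as A < B < D < E < F. Listing each simplex with vertices in this order, K has dimension 2 with simplices:

  0-simplices (5): A, B, D, E, F
  1-simplices (9): AB, AE, AF, BD, BE, BF, DE, DF, EF
  2-simplices (6): ABE, ABF, AEF, BDE, BDF, DEF

Hence C_0 ≅ Z^5, C_1 ≅ Z^9, C_2 ≅ Z^6.

∂_1: C_1 → C_0 maps an edge to its endpoints' difference, ∂[p,q] = q − p. For instance
  ∂BD = D − B.
As a 5×9 matrix over Z this has rank 4, with invariant factors (1,1,1,1).

∂_2: C_2 → C_1 maps a triangle to the signed sum of its edges. For instance
  ∂DEF = EF − DF + DE,
  ∂BDF = DF − BF + BD.
As a 9×6 matrix over Z this has rank 5, with invariant factors (1,1,1,1,1).

From H_k ≅ ker(∂_k) / im(∂_{k+1}) we obtain:

  H_0: rank C_0 − rank ∂_1 = 5 − 4 = 1, and the invariant factors of ∂_1 are all 1, so H_0 = Z.
  H_1: rank ker ∂_1 − rank ∂_2 = (9 − 4) − 5 = 0, and the invariant factors of ∂_2 are all 1, so H_1 = 0.
  H_2: rank ker ∂_2 − rank ∂_3 = (6 − 5) − 0 = 1, and there is no ∂_3, so H_2 = Z.

(K is a triangulation of the 2-sphere S^2.)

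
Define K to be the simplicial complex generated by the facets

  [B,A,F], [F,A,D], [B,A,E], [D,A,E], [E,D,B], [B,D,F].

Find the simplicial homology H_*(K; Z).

H_0 = Z,  H_1 = 0,  H_2 = Z.

We work with the vertex ordering A < B < D < E < F. The simplices of K, each written with vertices in increasing order, are:

  0-simplices (5): A, B, D, E, F
  1-simplices (9): AB, AD, AE, AF, BD, BE, BF, DE, DF
  2-simplices (6): ABE, ABF, ADE, ADF, BDE, BDF

Hence C_0 ≅ Z^5, C_1 ≅ Z^9, C_2 ≅ Z^6.

Boundary ∂_1: C_1 → C_0 is given by ∂[p,q] = [q] − [p]. For instance
  ∂BF = F − B.
As a 5×9 matrix over Z this has rank 4, with invariant factors (1,1,1,1).

∂_2: C_2 → C_1 maps a triangle to the signed sum of its edges. For instance
  ∂ABF = BF − AF + AB,
  ∂BDF = DF − BF + BD.
As a 9×6 matrix over Z this has rank 5, with invariant factors (1,1,1,1,1).

From H_k ≅ ker(∂_k) / im(∂_{k+1}) we obtain:

  H_0: rank C_0 − rank ∂_1 = 5 − 4 = 1, and the invariant factors of ∂_1 are all 1, so H_0 = Z.
  H_1: rank ker ∂_1 − rank ∂_2 = (9 − 4) − 5 = 0, and the invariant factors of ∂_2 are all 1, so H_1 = 0.
  H_2: rank ker ∂_2 − rank ∂_3 = (6 − 5) − 0 = 1, and there is no ∂_3, so H_2 = Z.

(K is a triangulation of the 2-sphere S^2.)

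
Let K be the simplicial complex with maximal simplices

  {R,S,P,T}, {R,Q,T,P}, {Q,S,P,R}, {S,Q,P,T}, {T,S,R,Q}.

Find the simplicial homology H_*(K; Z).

H_0 ≅ Z,  H_1 = 0,  H_2 = 0,  H_3 ≅ Z.

Take the total order P < Q < R < S < T on the vertex set. Then K (dimension 3) consists of the simplices:

  0-simplices (5): P, Q, R, S, T
  1-simplices (10): PQ, PR, PS, PT, QR, QS, QT, RS, RT, ST
  2-simplices (10): PQR, PQS, PQT, PRS, PRT, PST, QRS, QRT, QST, RST
  3-simplices (5): PQRS, PQRT, PQST, PRST, QRST

Hence C_0 ≅ Z^5, C_1 ≅ Z^10, C_2 ≅ Z^10, C_3 ≅ Z^5.

Boundary ∂_1: C_1 → C_0 sends each edge [p,q] (with p < q) to q − p.
As a 5×10 matrix over Z this has rank 4, with invariant factors (1,1,1,1).

Boundary ∂_2: C_2 → C_1 acts by ∂[p,q,r] = [q,r] − [p,r] + [p,q]. For instance
  ∂PQR = QR − PR + PQ,
  ∂PST = ST − PT + PS.
As a 10×10 matrix over Z this has rank 6, with invariant factors (1,1,1,1,1,1).

Boundary ∂_3: C_3 → C_2 sends each 3-simplex σ to the alternating sum Σ_i (−1)^i (σ with its i-th vertex removed). For instance
  ∂PQST = QST − PST + PQT − PQS,
  ∂QRST = RST − QST + QRT − QRS.
The resulting 10×5 matrix has rank 4, and its Smith normal form has invariant factors (1,1,1,1).

Reading off H_k = ker ∂_k / im ∂_{k+1}:

  H_0: rank C_0 − rank ∂_1 = 5 − 4 = 1, and the invariant factors of ∂_1 are all 1, so H_0 = Z.
  H_1: rank ker ∂_1 − rank ∂_2 = (10 − 4) − 6 = 0, and the invariant factors of ∂_2 are all 1, so H_1 = 0.
  H_2: rank ker ∂_2 − rank ∂_3 = (10 − 6) − 4 = 0, and the invariant factors of ∂_3 are all 1, so H_2 = 0.
  H_3: rank ker ∂_3 − rank ∂_4 = (5 − 4) − 0 = 1, and there is no ∂_4, so H_3 = Z.

(K is a triangulation of the 3-sphere S^3.)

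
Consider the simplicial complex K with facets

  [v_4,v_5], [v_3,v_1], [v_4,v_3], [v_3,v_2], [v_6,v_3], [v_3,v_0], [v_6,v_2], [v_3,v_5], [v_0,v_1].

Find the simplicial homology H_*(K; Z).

H_0 ≅ Z,  H_1 ≅ Z^3.

Fix the vertex order v_0 < v_1 < v_2 < v_3 < v_4 < v_5 < v_6 and write every simplex with vertices in increasing order. Then dim K = 1 and the simplices of K are:

  0-simplices (7): [v_0], [v_1], [v_2], [v_3], [v_4], [v_5], [v_6]
  1-simplices (9): [v_0,v_1], [v_0,v_3], [v_1,v_3], [v_2,v_3], [v_2,v_6], [v_3,v_4], [v_3,v_5], [v_3,v_6], [v_4,v_5]

giving chain groups C_0 ≅ Z^7, C_1 ≅ Z^9.

Boundary ∂_1: C_1 → C_0 sends each edge [p,q] (with p < q) to q − p.
As a 7×9 matrix over Z this has rank 6, with invariant factors (1,1,1,1,1,1).

Reading off H_k = ker ∂_k / im ∂_{k+1}:

  H_0: rank C_0 − rank ∂_1 = 7 − 6 = 1, and the invariant factors of ∂_1 are all 1, so H_0 = Z.
  H_1: rank ker ∂_1 − rank ∂_2 = (9 − 6) − 0 = 3, and there is no ∂_2, so H_1 = Z^3.

As a check, the Euler characteristic is 7 − 9 = -2, which agrees with 1 − 3 = -2.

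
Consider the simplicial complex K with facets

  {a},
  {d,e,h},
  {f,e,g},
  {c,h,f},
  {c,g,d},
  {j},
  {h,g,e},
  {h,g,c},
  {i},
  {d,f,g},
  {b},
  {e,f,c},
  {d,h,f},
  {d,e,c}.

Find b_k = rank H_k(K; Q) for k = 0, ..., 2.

Order the vertices as a < b < c < d < e < f < g < h < i < j. Listing each simplex with vertices in this order, K has dimension 2 with simplices:

  0-simplices (10): a, b, c, d, e, f, g, h, i, j
  1-simplices (15): cd, ce, cf, cg, ch, de, df, dg, dh, ef, eg, eh, fg, fh, gh
  2-simplices (10): cde, cdg, cef, cfh, cgh, deh, dfg, dfh, efg, egh

giving chain groups C_0 ≅ Z^10, C_1 ≅ Z^15, C_2 ≅ Z^10.

The boundary map ∂_1: C_1 → C_0 is given by ∂[p,q] = [q] − [p].
The 10×15 boundary matrix has rank 5 and Smith normal form diag(1,1,1,1,1).

∂_2: C_2 → C_1 sends each 2-simplex [p,q,r] to [q,r] − [p,r] + [p,q]. For instance
  ∂dfh = fh − dh + df,
  ∂egh = gh − eh + eg.
The 15×10 boundary matrix has rank 10 and Smith normal form diag(1,1,1,1,1,1,1,1,1,2).

From H_k ≅ ker(∂_k) / im(∂_{k+1}) we obtain:

  H_0: rank C_0 − rank ∂_1 = 10 − 5 = 5, and the invariant factors of ∂_1 are all 1, so H_0 = Z^5.
  H_1: rank ker ∂_1 − rank ∂_2 = (15 − 5) − 10 = 0, and ∂_2 has invariant factor 2 > 1, so H_1 = Z_2.
  H_2: rank ker ∂_2 − rank ∂_3 = (10 − 10) − 0 = 0, and there is no ∂_3, so H_2 = 0.

Hence the Betti numbers are b_0 = 5, b_1 = 0, b_2 = 0.

b_0 = 5, b_1 = 0, b_2 = 0.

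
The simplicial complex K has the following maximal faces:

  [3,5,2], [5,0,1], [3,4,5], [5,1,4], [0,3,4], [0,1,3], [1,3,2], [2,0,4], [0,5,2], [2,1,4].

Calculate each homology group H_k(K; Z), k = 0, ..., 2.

H_0 ≅ Z,  H_1 ≅ Z/2,  H_2 = 0.

Order the vertices as 0 < 1 < 2 < 3 < 4 < 5. Listing each simplex with vertices in this order, K has dimension 2 with simplices:

  0-simplices (6): [0], [1], [2], [3], [4], [5]
  1-simplices (15): [0,1], [0,2], [0,3], [0,4], [0,5], [1,2], [1,3], [1,4], [1,5], [2,3], [2,4], [2,5], [3,4], [3,5], [4,5]
  2-simplices (10): [0,1,3], [0,1,5], [0,2,4], [0,2,5], [0,3,4], [1,2,3], [1,2,4], [1,4,5], [2,3,5], [3,4,5]

Hence C_0 ≅ Z^6, C_1 ≅ Z^15, C_2 ≅ Z^10.

Boundary ∂_1: C_1 → C_0 maps an edge to its endpoints' difference, ∂[p,q] = q − p. For instance
  ∂[1,4] = [4] − [1].
As a 6×15 matrix over Z this has rank 5, with invariant factors (1,1,1,1,1).

The boundary map ∂_2: C_2 → C_1 maps a triangle to the signed sum of its edges. For instance
  ∂[1,2,4] = [2,4] − [1,4] + [1,2],
  ∂[2,3,5] = [3,5] − [2,5] + [2,3].
The 15×10 boundary matrix has rank 10 and Smith normal form diag(1,1,1,1,1,1,1,1,1,2).

From H_k ≅ ker(∂_k) / im(∂_{k+1}) we obtain:

  H_0: rank C_0 − rank ∂_1 = 6 − 5 = 1, and the invariant factors of ∂_1 are all 1, so H_0 ≅ Z.
  H_1: rank ker ∂_1 − rank ∂_2 = (15 − 5) − 10 = 0, and ∂_2 has invariant factor 2 > 1, so H_1 ≅ Z/2.
  H_2: rank ker ∂_2 − rank ∂_3 = (10 − 10) − 0 = 0, and there is no ∂_3, so H_2 ≅ 0.

As a check, the Euler characteristic is 6 − 15 + 10 = 1, which agrees with 1 − 0 + 0 = 1.
(K is a triangulation of the real projective plane RP^2.)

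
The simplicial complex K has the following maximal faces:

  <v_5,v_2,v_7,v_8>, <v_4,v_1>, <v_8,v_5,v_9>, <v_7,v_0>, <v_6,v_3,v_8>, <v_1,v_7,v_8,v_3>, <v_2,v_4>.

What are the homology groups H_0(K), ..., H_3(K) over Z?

H_0 = Z,  H_1 = Z,  H_2 = 0,  H_3 = 0.

K has 10 vertices, 18 edges, 10 triangles, 2 3-simplices.
rank ∂_0 = 0, rank ∂_1 = 9 ⇒ b_0 = 10 − 0 − 9 = 1; all invariant factors of ∂_1 are 1 so no torsion. So H_0 = Z.
rank ∂_1 = 9, rank ∂_2 = 8 ⇒ b_1 = 18 − 9 − 8 = 1; all invariant factors of ∂_2 are 1 so no torsion. So H_1 = Z.
rank ∂_2 = 8, rank ∂_3 = 2 ⇒ b_2 = 10 − 8 − 2 = 0; all invariant factors of ∂_3 are 1 so no torsion. So H_2 = 0.
rank ∂_3 = 2, rank ∂_4 = 0 ⇒ b_3 = 2 − 2 − 0 = 0. So H_3 = 0.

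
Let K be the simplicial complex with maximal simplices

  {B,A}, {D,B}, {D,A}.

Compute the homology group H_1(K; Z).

Order the vertices as A < B < D. Listing each simplex with vertices in this order, K has dimension 1 with simplices:

  0-simplices (3): A, B, D
  1-simplices (3): AB, AD, BD

Hence C_0 ≅ Z^3, C_1 ≅ Z^3.

Boundary ∂_1: C_1 → C_0 is given by ∂[p,q] = [q] − [p]. For instance
  ∂AD = D − A.
The resulting 3×3 matrix has rank 2, and its Smith normal form has invariant factors (1,1).

Now H_k = ker ∂_k / im ∂_{k+1}, so:

  H_1: rank ker ∂_1 − rank ∂_2 = (3 − 2) − 0 = 1, and there is no ∂_2, so H_1 ≅ Z.

H_1 ≅ Z.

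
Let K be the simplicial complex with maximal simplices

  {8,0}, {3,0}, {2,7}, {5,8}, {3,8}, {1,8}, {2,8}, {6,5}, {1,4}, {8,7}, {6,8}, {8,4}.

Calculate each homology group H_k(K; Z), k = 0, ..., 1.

H_0 = Z,  H_1 = Z^4.

Fix the vertex order 0 < 1 < 2 < 3 < 4 < 5 < 6 < 7 < 8 and write every simplex with vertices in increasing order. Then dim K = 1 and the simplices of K are:

  0-simplices (9): [0], [1], [2], [3], [4], [5], [6], [7], [8]
  1-simplices (12): [0,3], [0,8], [1,4], [1,8], [2,7], [2,8], [3,8], [4,8], [5,6], [5,8], [6,8], [7,8]

Hence C_0 ≅ Z^9, C_1 ≅ Z^12.

The boundary map ∂_1: C_1 → C_0 is given by ∂[p,q] = [q] − [p]. For instance
  ∂[0,8] = [8] − [0].
This gives a 9×12 integer matrix of rank 8; reducing to Smith normal form yields diagonal entries (1,1,1,1,1,1,1,1).

Now H_k = ker ∂_k / im ∂_{k+1}, so:

  H_0: rank C_0 − rank ∂_1 = 9 − 8 = 1, and the invariant factors of ∂_1 are all 1, so H_0 = Z.
  H_1: rank ker ∂_1 − rank ∂_2 = (12 − 8) − 0 = 4, and there is no ∂_2, so H_1 = Z^4.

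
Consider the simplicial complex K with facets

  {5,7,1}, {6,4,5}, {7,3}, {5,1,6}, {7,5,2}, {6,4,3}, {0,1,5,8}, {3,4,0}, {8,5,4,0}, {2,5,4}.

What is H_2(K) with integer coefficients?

H_2 ≅ 0.

K has 9 vertices, 21 edges, 14 triangles, 2 3-simplices.
rank ∂_2 = 12, rank ∂_3 = 2 ⇒ b_2 = 14 − 12 − 2 = 0; all invariant factors of ∂_3 are 1 so no torsion. So H_2 = 0.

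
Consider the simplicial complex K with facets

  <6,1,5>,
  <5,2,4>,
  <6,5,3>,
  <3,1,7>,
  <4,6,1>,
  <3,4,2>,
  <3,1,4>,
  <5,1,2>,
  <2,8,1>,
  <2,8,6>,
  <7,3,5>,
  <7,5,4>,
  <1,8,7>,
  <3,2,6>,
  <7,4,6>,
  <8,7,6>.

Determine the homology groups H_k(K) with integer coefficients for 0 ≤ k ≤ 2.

H_0 ≅ Z,  H_1 ≅ Z^2,  H_2 ≅ Z.

Fix the vertex order 1 < 2 < 3 < 4 < 5 < 6 < 7 < 8 and write every simplex with vertices in increasing order. Then dim K = 2 and the simplices of K are:

  0-simplices (8): [1], [2], [3], [4], [5], [6], [7], [8]
  1-simplices (24): (24 of them)
  2-simplices (16): [1,2,5], [1,2,8], [1,3,4], [1,3,7], [1,4,6], [1,5,6], [1,7,8], [2,3,4], [2,3,6], [2,4,5], [2,6,8], [3,5,6], [3,5,7], [4,5,7], [4,6,7], [6,7,8]

Hence C_0 ≅ Z^8, C_1 ≅ Z^24, C_2 ≅ Z^16.

Boundary ∂_1: C_1 → C_0 is given by ∂[p,q] = [q] − [p]. For instance
  ∂[4,6] = [6] − [4].
The 8×24 boundary matrix has rank 7 and Smith normal form diag(1,1,1,1,1,1,1).

The boundary map ∂_2: C_2 → C_1 maps a triangle to the signed sum of its edges. For instance
  ∂[2,3,6] = [3,6] − [2,6] + [2,3],
  ∂[2,6,8] = [6,8] − [2,8] + [2,6].
The 24×16 boundary matrix has rank 15 and Smith normal form diag(1,1,1,1,1,1,1,1,1,1,1,1,1,1,1).

Now H_k = ker ∂_k / im ∂_{k+1}, so:

  H_0: rank C_0 − rank ∂_1 = 8 − 7 = 1, and the invariant factors of ∂_1 are all 1, so H_0 = Z.
  H_1: rank ker ∂_1 − rank ∂_2 = (24 − 7) − 15 = 2, and the invariant factors of ∂_2 are all 1, so H_1 = Z^2.
  H_2: rank ker ∂_2 − rank ∂_3 = (16 − 15) − 0 = 1, and there is no ∂_3, so H_2 = Z.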